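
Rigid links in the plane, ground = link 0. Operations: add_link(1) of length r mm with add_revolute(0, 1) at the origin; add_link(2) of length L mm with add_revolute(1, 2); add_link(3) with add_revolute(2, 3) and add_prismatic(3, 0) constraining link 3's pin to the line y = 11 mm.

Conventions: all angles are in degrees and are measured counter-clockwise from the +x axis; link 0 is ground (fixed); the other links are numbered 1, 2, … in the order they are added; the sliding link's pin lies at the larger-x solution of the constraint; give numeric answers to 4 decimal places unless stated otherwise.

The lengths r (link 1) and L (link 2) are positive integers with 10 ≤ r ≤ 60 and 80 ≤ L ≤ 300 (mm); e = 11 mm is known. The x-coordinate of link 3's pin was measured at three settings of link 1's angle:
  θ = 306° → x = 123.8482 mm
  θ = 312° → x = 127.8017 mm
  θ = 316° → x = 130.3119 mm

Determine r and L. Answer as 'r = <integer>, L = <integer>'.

constraint per measurement: (x − r cos θ)² + (r sin θ − e)² = L²
subtracting the θ₁ and θ₂ equations cancels the r² and L² terms:
r = (x₁² − x₂²) / (2[(x₁cos θ₁ + e sin θ₁) − (x₂cos θ₂ + e sin θ₂)]) = 37.0002 → r = 37
L² = (x₁ − r cos θ₁)² + (r sin θ₁ − e)² = 12100.0017 → L = 110.0000 → L = 110
check at θ₃=316°: x = 130.3119 (printed 130.3119) ✓

r = 37, L = 110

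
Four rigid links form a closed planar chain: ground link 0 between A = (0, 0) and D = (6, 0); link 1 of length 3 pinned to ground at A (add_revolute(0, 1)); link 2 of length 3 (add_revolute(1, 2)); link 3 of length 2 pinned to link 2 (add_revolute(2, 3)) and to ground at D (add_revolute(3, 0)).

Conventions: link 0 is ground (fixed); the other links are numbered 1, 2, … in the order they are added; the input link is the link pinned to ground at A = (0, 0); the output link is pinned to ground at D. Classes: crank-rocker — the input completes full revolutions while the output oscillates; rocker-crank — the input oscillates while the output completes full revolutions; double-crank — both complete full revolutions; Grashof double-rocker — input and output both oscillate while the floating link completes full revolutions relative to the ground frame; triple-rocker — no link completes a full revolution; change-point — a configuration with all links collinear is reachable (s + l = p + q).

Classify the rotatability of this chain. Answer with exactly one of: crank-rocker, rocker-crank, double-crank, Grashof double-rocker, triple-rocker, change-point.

lengths: ground=6, input=3, coupler=3, output=2
sorted: s=2 (shortest), l=6 (longest), p+q=6
s + l = 8 vs p + q = 6
s + l > p + q → non-Grashof → no link fully rotates → triple-rocker

triple-rocker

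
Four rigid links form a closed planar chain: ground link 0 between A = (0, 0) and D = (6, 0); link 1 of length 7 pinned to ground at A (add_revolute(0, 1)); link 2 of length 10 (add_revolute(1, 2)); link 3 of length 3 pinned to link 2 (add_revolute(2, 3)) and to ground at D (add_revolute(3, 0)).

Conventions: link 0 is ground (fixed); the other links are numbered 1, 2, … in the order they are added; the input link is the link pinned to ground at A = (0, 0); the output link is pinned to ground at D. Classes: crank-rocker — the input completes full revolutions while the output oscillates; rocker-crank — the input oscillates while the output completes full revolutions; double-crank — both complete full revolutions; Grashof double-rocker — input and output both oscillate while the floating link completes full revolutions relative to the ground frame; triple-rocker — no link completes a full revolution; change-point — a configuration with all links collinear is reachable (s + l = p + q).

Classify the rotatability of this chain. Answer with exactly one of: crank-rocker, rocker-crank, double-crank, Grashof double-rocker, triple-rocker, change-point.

lengths: ground=6, input=7, coupler=10, output=3
sorted: s=3 (shortest), l=10 (longest), p+q=13
s + l = 13 vs p + q = 13
s + l = p + q → change-point (collinear configuration reachable)

change-point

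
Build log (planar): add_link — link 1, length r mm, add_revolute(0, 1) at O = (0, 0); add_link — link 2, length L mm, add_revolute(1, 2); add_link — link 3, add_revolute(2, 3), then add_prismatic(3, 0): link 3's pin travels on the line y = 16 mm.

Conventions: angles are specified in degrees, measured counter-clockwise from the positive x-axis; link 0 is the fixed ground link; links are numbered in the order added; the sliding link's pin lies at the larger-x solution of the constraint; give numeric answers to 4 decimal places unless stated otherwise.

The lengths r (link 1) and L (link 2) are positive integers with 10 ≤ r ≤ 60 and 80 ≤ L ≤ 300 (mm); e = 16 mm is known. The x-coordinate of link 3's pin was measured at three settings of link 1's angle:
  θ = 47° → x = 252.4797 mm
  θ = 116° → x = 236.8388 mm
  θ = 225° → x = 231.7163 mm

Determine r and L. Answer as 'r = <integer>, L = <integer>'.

constraint per measurement: (x − r cos θ)² + (r sin θ − e)² = L²
subtracting the θ₁ and θ₂ equations cancels the r² and L² terms:
r = (x₁² − x₂²) / (2[(x₁cos θ₁ + e sin θ₁) − (x₂cos θ₂ + e sin θ₂)]) = 14.0000 → r = 14
L² = (x₁ − r cos θ₁)² + (r sin θ₁ − e)² = 59049.0117 → L = 243.0000 → L = 243
check at θ₃=225°: x = 231.7163 (printed 231.7163) ✓

r = 14, L = 243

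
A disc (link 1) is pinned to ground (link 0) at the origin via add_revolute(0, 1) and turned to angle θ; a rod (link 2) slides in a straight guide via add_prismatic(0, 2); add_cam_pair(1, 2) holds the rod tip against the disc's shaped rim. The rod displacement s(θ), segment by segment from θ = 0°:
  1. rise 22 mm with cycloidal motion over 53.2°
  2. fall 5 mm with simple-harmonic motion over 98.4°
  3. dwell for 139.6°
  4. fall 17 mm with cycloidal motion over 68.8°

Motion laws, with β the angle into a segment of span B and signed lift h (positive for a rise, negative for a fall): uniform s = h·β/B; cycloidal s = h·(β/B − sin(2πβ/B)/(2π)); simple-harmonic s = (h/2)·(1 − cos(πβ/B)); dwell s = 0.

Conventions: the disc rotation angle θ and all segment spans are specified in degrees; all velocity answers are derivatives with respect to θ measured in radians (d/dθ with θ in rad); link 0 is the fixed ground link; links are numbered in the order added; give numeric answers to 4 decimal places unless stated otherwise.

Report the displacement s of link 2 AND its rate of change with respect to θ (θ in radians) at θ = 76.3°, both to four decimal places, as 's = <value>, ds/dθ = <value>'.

segment 1 (0° to 53.2°, cycloidal, h = 22) is passed completely: s = 0.0000 + (22) = 22.0000
θ = 76.3° falls in segment 2 (53.2° to 151.6°, simple-harmonic, h = -5): β = 76.3 − 53.2 = 23.1°, B = 98.4°; Δs = -5/2·(1 − cos(π·0.2348)) = -0.6496; s = 22.0000 − 0.6496 = 21.3504
velocity in seg [53.2°–151.6°] (simple-harmonic), θ in radians: β = 23.1° = 0.4032 rad, B = 98.4° = 1.7174 rad; ds/dθ = (πh/(2B)) sin(πβ/B) = (π·(-5)/(2·1.7174)) sin(π·0.2348) = -3.075208 mm/rad

s = 21.3504, ds/dθ = -3.0752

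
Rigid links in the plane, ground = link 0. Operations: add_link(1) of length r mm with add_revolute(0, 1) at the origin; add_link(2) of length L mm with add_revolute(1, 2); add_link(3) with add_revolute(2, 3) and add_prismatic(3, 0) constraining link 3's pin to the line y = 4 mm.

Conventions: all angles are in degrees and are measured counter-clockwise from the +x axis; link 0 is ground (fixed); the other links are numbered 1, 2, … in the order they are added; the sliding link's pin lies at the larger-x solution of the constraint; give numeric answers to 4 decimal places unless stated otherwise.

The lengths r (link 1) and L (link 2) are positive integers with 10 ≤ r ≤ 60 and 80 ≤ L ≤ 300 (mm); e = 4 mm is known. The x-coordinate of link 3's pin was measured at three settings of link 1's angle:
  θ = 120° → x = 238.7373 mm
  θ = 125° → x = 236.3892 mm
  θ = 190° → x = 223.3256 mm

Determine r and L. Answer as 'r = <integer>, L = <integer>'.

constraint per measurement: (x − r cos θ)² + (r sin θ − e)² = L²
subtracting the θ₁ and θ₂ equations cancels the r² and L² terms:
r = (x₁² − x₂²) / (2[(x₁cos θ₁ + e sin θ₁) − (x₂cos θ₂ + e sin θ₂)]) = 34.0009 → r = 34
L² = (x₁ − r cos θ₁)² + (r sin θ₁ − e)² = 66049.0077 → L = 257.0000 → L = 257
check at θ₃=190°: x = 223.3256 (printed 223.3256) ✓

r = 34, L = 257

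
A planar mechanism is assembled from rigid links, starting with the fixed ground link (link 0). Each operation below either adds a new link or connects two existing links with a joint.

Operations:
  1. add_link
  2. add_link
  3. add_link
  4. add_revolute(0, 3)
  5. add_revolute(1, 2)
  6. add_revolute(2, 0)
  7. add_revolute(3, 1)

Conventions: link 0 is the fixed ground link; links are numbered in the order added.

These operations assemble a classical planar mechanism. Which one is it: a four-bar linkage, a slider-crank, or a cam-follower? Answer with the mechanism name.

links: 4 (incl. ground); joints: 4 revolute, 0 prismatic, 0 higher (cam) pair, forming one closed loop
4 links in a single 4R loop → four-bar linkage

four-bar linkage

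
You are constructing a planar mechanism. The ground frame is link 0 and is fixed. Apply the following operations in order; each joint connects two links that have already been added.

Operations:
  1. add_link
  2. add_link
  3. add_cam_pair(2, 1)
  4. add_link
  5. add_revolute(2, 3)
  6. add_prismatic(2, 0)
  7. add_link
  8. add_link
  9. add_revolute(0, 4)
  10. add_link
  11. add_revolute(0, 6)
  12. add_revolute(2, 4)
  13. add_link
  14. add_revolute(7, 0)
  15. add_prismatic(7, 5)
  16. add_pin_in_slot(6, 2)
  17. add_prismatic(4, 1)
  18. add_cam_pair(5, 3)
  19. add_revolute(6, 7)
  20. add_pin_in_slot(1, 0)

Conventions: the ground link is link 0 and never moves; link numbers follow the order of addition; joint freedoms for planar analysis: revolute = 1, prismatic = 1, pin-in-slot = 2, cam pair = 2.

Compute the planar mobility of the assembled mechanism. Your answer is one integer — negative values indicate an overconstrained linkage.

L=1 J1=0 J2=0
add link → L=2 J1=0 J2=0
add link → L=3 J1=0 J2=0
C@2,1 dof=2 J2 → L=3 J1=0 J2=1
add link → L=4 J1=0 J2=1
R@2,3 dof=1 J1 → L=4 J1=1 J2=1
P@2,0 dof=1 J1 → L=4 J1=2 J2=1
add link → L=5 J1=2 J2=1
add link → L=6 J1=2 J2=1
R@0,4 dof=1 J1 → L=6 J1=3 J2=1
add link → L=7 J1=3 J2=1
R@0,6 dof=1 J1 → L=7 J1=4 J2=1
R@2,4 dof=1 J1 → L=7 J1=5 J2=1
add link → L=8 J1=5 J2=1
R@7,0 dof=1 J1 → L=8 J1=6 J2=1
P@7,5 dof=1 J1 → L=8 J1=7 J2=1
PS@6,2 dof=2 J2 → L=8 J1=7 J2=2
P@4,1 dof=1 J1 → L=8 J1=8 J2=2
C@5,3 dof=2 J2 → L=8 J1=8 J2=3
R@6,7 dof=1 J1 → L=8 J1=9 J2=3
PS@1,0 dof=2 J2 → L=8 J1=9 J2=4
M=3(L−1)−2J1−J2=3·7−2·9−4=-1

M = -1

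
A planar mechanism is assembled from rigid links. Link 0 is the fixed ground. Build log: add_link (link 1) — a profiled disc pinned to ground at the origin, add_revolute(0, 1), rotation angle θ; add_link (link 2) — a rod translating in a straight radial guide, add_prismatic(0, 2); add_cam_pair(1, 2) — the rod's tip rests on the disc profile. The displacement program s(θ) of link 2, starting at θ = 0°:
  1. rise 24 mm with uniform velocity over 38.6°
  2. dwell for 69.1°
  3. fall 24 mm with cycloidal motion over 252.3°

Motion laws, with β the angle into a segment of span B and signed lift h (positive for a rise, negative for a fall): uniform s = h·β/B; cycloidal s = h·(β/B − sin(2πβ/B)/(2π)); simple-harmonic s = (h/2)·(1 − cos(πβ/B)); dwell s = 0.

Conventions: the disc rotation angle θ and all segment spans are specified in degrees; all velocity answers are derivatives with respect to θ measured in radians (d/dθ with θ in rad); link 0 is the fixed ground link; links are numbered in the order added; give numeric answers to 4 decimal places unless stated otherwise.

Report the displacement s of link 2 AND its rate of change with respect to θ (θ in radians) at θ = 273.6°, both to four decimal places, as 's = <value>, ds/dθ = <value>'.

seg 1 [0°–38.6°] uniform, h=24: full span → s += 24 → s = 24.0000
seg 2 [38.6°–107.7°] dwell: s stays 24.0000
seg 3 [107.7°–360°] cycloidal, h=-24: θ=273.6° here. β=165.9, B=252.3. -24·(0.6576 − sin(2π·0.6576)/(2π)) = -18.9744 → s = 5.0256
velocity in seg [107.7°–360°] (cycloidal), θ in radians: β = 165.9° = 2.8955 rad, B = 252.3° = 4.4035 rad; ds/dθ = (h/B)(1 − cos(2πβ/B)) = ((-24)/4.4035)(1 − cos(2π·0.6576)) = -8.441119 mm/rad

s = 5.0256, ds/dθ = -8.4411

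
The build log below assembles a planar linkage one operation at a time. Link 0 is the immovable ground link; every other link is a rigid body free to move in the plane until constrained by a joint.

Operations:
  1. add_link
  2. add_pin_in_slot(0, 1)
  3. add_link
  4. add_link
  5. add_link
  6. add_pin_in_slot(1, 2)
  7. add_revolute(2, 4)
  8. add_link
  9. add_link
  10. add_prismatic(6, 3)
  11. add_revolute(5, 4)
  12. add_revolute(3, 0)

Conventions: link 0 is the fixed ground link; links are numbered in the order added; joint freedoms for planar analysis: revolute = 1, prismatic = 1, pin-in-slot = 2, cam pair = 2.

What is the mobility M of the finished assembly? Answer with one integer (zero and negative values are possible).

link 0 = ground. State L|J1|J2 = 1|0|0
+link1  2|0|0
PS(0,1) f=2→J2  2|0|1
+link2  3|0|1
+link3  4|0|1
+link4  5|0|1
PS(1,2) f=2→J2  5|0|2
R(2,4) f=1→J1  5|1|2
+link5  6|1|2
+link6  7|1|2
P(6,3) f=1→J1  7|2|2
R(5,4) f=1→J1  7|3|2
R(3,0) f=1→J1  7|4|2
M = 3(7−1)−2·4−2 = 18−8−2 = 8

M = 8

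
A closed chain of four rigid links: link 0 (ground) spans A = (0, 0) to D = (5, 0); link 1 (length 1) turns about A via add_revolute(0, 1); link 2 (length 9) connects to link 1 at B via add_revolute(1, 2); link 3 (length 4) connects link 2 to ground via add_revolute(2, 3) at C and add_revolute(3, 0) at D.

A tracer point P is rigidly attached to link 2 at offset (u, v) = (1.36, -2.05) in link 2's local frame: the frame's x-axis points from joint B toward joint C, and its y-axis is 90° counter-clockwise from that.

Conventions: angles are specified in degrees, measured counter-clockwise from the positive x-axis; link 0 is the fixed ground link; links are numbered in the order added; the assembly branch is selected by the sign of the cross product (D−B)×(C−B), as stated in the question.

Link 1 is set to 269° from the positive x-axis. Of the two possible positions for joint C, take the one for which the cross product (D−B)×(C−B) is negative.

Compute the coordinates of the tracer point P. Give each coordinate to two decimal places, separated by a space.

A=(0,0), D=(5.00,0)
B = A + 1.00·(cos269°, sin269°) = (-0.0175, -0.9998)
|BD| = 5.1161
circle(B,9.00) ∩ circle(D,4.00): a=8.9105, h=1.2658
  candidates: C₊=(8.4739,1.9829) cross=6.476; C₋=(8.9686,-0.4998) cross=-6.476
  branch - wants cross < 0 → take C=(8.9686,-0.4998) (cross=-6.476)
ex = (C−B)/|BC| = (0.9985,0.0556); ey = (-0.0556,0.9985)
P = B + 1.36·ex + -2.05·ey = (1.4543,-2.9711)

1.45 -2.97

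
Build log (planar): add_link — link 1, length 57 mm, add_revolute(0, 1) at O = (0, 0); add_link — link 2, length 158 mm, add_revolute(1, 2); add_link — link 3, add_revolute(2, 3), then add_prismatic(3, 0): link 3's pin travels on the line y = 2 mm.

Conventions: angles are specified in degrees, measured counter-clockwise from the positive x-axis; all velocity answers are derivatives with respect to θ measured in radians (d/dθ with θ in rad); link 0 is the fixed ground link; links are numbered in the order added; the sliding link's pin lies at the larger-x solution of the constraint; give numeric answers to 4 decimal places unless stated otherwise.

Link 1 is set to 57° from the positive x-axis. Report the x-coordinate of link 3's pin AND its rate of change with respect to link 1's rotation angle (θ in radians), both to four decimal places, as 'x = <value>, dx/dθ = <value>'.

geometry: r = 57 mm, L = 158 mm, e = 2 mm
crank pin P = (r cos θ, r sin θ) = (31.044425, 47.804222)
h = r sin θ − e = 47.804222 − 2 = 45.804222
x = r cos θ + √(L² − h²) = 31.044425 + 151.214990 = 182.259415
dx/dθ = −r sin θ − h·r cos θ/√(L² − h²) (θ in radians; h = 45.804222) = -57.207825

x = 182.2594, dx/dθ = -57.2078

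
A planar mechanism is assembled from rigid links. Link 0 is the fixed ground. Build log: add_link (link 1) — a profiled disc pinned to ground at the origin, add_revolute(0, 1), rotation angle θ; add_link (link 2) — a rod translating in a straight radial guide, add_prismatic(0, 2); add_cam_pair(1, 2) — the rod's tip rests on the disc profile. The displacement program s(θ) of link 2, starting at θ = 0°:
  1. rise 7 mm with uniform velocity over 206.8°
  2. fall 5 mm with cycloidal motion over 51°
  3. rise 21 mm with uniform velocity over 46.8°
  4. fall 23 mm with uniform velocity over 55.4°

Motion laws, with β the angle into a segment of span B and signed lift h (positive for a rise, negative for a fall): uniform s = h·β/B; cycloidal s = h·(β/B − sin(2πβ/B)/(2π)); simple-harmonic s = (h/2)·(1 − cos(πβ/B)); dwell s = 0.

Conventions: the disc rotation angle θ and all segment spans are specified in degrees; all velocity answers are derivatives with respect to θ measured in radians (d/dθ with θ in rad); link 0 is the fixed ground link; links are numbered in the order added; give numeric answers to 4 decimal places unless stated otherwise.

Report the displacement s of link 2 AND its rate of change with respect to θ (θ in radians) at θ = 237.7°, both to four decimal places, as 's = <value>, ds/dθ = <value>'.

seg 1 [0°–206.8°] uniform, h=7: full span → s += 7 → s = 7.0000
seg 2 [206.8°–257.8°] cycloidal, h=-5: θ=237.7° here. β=30.9, B=51. -5·(0.6059 − sin(2π·0.6059)/(2π)) = -3.5206 → s = 3.4794
velocity in seg [206.8°–257.8°] (cycloidal), θ in radians: β = 30.9° = 0.5393 rad, B = 51° = 0.8901 rad; ds/dθ = (h/B)(1 − cos(2πβ/B)) = ((-5)/0.8901)(1 − cos(2π·0.6059)) = -10.036563 mm/rad

s = 3.4794, ds/dθ = -10.0366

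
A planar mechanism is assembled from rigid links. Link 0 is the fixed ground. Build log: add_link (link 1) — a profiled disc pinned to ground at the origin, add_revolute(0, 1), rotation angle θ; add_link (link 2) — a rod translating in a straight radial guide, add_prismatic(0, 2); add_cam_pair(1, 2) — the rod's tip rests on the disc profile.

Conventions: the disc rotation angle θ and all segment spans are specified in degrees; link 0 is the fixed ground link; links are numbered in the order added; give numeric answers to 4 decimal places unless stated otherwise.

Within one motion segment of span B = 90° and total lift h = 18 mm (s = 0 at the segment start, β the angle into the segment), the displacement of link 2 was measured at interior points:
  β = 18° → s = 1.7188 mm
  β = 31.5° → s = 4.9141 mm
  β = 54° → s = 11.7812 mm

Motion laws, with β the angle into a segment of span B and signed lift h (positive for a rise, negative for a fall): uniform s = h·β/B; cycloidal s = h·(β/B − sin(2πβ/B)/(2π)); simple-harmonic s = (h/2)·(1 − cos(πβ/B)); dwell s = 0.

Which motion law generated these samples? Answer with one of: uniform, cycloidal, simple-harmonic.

candidates at β/B = r: uniform s = h·r (linear in β); cycloidal s = h·(r − sin(2πr)/(2π)); simple-harmonic s = (h/2)(1 − cos(πr))
β=18°: printed 1.7188 | uniform 3.6000, cycloidal 0.8754, simple-harmonic 1.7188
β=31.5°: printed 4.9141 | uniform 6.3000, cycloidal 3.9823, simple-harmonic 4.9141
β=54°: printed 11.7812 | uniform 10.8000, cycloidal 12.4839, simple-harmonic 11.7812
only one law matches every sample → simple-harmonic

simple-harmonic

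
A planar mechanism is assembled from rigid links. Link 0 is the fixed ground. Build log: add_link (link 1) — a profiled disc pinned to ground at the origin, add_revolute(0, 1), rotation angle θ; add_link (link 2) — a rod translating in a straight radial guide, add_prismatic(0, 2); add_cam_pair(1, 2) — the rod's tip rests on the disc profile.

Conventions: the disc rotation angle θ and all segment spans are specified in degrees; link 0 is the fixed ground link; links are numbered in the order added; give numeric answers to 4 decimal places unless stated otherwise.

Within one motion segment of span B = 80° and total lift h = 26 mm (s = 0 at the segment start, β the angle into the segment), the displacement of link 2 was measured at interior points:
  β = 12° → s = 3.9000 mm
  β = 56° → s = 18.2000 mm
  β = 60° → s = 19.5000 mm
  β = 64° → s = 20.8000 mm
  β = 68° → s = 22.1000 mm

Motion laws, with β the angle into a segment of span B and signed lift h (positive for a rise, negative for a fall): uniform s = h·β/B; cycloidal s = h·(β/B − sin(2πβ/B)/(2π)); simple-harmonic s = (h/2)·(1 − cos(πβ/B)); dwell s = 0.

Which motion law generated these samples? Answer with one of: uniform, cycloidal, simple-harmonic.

candidates at β/B = r: uniform s = h·r (linear in β); cycloidal s = h·(r − sin(2πr)/(2π)); simple-harmonic s = (h/2)(1 − cos(πr))
β=12°: printed 3.9000 | uniform 3.9000, cycloidal 0.5523, simple-harmonic 1.4169
β=56°: printed 18.2000 | uniform 18.2000, cycloidal 22.1355, simple-harmonic 20.6412
β=60°: printed 19.5000 | uniform 19.5000, cycloidal 23.6380, simple-harmonic 22.1924
β=64°: printed 20.8000 | uniform 20.8000, cycloidal 24.7355, simple-harmonic 23.5172
β=68°: printed 22.1000 | uniform 22.1000, cycloidal 25.4477, simple-harmonic 24.5831
only one law matches every sample → uniform

uniform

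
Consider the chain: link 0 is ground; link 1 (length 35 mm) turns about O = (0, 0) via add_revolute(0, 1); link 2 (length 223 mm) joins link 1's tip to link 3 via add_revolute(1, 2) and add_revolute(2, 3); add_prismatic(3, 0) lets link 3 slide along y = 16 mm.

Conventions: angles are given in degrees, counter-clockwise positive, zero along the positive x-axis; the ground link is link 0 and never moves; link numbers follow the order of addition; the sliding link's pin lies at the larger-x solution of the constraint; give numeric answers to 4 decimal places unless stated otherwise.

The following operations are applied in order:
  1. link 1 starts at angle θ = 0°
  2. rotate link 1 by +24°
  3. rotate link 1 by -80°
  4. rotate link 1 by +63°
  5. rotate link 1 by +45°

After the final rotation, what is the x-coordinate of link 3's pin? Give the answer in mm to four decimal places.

geometry: r = 35 mm, L = 223 mm, e = 16 mm; θ starts at 0°
rotate link 1 by +24°: θ ← 0° +24° = 24°
rotate link 1 by -80°: θ ← 24° -80° = -56°
rotate link 1 by +63°: θ ← -56° +63° = 7°
rotate link 1 by +45°: θ ← 7° +45° = 52°
crank pin P = (r cos θ, r sin θ) = (21.548152, 27.580376)
h = r sin θ − e = 27.580376 − 16 = 11.580376
x = r cos θ + √(L² − h²) = 21.548152 + 222.699113 = 244.247265

244.2473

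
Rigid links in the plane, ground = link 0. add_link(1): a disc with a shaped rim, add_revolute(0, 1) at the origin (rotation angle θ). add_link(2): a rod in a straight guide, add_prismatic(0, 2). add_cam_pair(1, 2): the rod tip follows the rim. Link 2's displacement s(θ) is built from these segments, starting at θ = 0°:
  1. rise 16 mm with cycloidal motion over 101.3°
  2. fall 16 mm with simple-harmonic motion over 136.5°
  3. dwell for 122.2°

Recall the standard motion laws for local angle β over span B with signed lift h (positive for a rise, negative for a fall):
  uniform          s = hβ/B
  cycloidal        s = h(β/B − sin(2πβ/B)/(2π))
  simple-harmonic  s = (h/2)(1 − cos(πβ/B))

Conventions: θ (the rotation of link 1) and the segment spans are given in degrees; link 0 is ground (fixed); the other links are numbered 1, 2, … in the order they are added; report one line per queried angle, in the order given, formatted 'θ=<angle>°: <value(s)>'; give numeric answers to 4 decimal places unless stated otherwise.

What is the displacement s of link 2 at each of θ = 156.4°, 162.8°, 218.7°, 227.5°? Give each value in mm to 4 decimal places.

segment 1 (0° to 101.3°, cycloidal, h = 16) is passed completely: s = 0.0000 + (16) = 16.0000
θ = 156.4° falls in segment 2 (101.3° to 237.8°, simple-harmonic, h = -16): β = 156.4 − 101.3 = 55.1°, B = 136.5°; Δs = -16/2·(1 − cos(π·0.4037)) = -5.6156; s = 16.0000 − 5.6156 = 10.3844
θ = 162.8° falls in segment 2 (101.3° to 237.8°, simple-harmonic, h = -16): β = 162.8 − 101.3 = 61.5°, B = 136.5°; Δs = -16/2·(1 − cos(π·0.4505)) = -6.7622; s = 16.0000 − 6.7622 = 9.2378
θ = 218.7° falls in segment 2 (101.3° to 237.8°, simple-harmonic, h = -16): β = 218.7 − 101.3 = 117.4°, B = 136.5°; Δs = -16/2·(1 − cos(π·0.8601)) = -15.2394; s = 16.0000 − 15.2394 = 0.7606
θ = 227.5° falls in segment 2 (101.3° to 237.8°, simple-harmonic, h = -16): β = 227.5 − 101.3 = 126.2°, B = 136.5°; Δs = -16/2·(1 − cos(π·0.9245)) = -15.7763; s = 16.0000 − 15.7763 = 0.2237

θ=156.4°: 10.3844
θ=162.8°: 9.2378
θ=218.7°: 0.7606
θ=227.5°: 0.2237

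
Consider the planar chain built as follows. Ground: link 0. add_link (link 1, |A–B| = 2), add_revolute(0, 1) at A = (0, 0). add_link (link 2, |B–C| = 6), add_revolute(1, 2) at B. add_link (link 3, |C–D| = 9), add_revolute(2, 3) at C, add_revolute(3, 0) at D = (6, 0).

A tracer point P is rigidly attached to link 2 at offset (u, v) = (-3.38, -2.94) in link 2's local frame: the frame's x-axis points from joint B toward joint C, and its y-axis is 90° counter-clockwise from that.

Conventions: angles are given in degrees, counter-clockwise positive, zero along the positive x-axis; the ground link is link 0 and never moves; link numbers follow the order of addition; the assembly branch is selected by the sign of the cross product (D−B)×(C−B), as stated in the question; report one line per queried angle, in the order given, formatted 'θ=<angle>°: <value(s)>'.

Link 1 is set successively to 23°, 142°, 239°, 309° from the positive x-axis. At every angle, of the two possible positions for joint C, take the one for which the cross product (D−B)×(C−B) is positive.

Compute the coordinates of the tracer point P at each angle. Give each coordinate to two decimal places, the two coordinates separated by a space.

A=(0,0), D=(6.00,0)
θ=23°: B = A + 2.00·(cos23°, sin23°) = (1.8410, 0.7815)
θ=23°: |BD| = 4.2318
θ=23°: circle(B,6.00) ∩ circle(D,9.00): a=-3.2010, h=5.0748
θ=23°:   candidates: C₊=(-0.3678,6.3601) cross=21.475; C₋=(-2.2421,-3.6149) cross=-21.475
θ=23°:   branch + wants cross > 0 → take C=(-0.3678,6.3601) (cross=21.475)
θ=23°: ex = (C−B)/|BC| = (-0.3681,0.9298); ey = (-0.9298,-0.3681)
θ=23°: P = B + -3.38·ex + -2.94·ey = (5.8189,-1.2788)
θ=142°: B = A + 2.00·(cos142°, sin142°) = (-1.5760, 1.2313)
θ=142°: |BD| = 7.6754
θ=142°: circle(B,6.00) ∩ circle(D,9.00): a=0.9063, h=5.9312
θ=142°:   candidates: C₊=(0.2700,6.9403) cross=45.524; C₋=(-1.6330,-4.7684) cross=-45.524
θ=142°:   branch + wants cross > 0 → take C=(0.2700,6.9403) (cross=45.524)
θ=142°: ex = (C−B)/|BC| = (0.3077,0.9515); ey = (-0.9515,0.3077)
θ=142°: P = B + -3.38·ex + -2.94·ey = (0.1814,-2.8893)
θ=239°: B = A + 2.00·(cos239°, sin239°) = (-1.0301, -1.7143)
θ=239°: |BD| = 7.2361
θ=239°: circle(B,6.00) ∩ circle(D,9.00): a=0.5086, h=5.9784
θ=239°:   candidates: C₊=(-1.9523,4.2144) cross=43.260; C₋=(0.8804,-7.4020) cross=-43.260
θ=239°:   branch + wants cross > 0 → take C=(-1.9523,4.2144) (cross=43.260)
θ=239°: ex = (C−B)/|BC| = (-0.1537,0.9881); ey = (-0.9881,-0.1537)
θ=239°: P = B + -3.38·ex + -2.94·ey = (2.3945,-4.6023)
θ=309°: B = A + 2.00·(cos309°, sin309°) = (1.2586, -1.5543)
θ=309°: |BD| = 4.9896
θ=309°: circle(B,6.00) ∩ circle(D,9.00): a=-2.0146, h=5.6517
θ=309°:   candidates: C₊=(-2.4162,3.1887) cross=28.200; C₋=(1.1049,-7.5523) cross=-28.200
θ=309°:   branch + wants cross > 0 → take C=(-2.4162,3.1887) (cross=28.200)
θ=309°: ex = (C−B)/|BC| = (-0.6125,0.7905); ey = (-0.7905,-0.6125)
θ=309°: P = B + -3.38·ex + -2.94·ey = (5.6528,-2.4255)

θ=23°: 5.82 -1.28
θ=142°: 0.18 -2.89
θ=239°: 2.39 -4.60
θ=309°: 5.65 -2.43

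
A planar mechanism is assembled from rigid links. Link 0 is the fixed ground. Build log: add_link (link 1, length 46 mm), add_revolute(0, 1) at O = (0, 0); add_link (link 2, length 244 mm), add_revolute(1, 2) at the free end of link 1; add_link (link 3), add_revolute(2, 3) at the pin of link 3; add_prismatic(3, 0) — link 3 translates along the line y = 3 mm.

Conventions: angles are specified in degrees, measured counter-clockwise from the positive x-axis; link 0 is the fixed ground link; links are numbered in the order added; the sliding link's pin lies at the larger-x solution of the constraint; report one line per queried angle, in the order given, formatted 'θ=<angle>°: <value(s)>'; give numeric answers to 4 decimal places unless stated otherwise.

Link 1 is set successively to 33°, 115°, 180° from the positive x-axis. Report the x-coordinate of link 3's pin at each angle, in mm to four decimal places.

geometry: r = 46 mm, L = 244 mm, e = 3 mm
θ=33°: crank pin P = (r cos θ, r sin θ) = (38.578846, 25.053396)
θ=33°: h = r sin θ − e = 25.053396 − 3 = 22.053396
θ=33°: x = r cos θ + √(L² − h²) = 38.578846 + 243.001333 = 281.580179
θ=115°: crank pin P = (r cos θ, r sin θ) = (-19.440440, 41.690158)
θ=115°: h = r sin θ − e = 41.690158 − 3 = 38.690158
θ=115°: x = r cos θ + √(L² − h²) = -19.440440 + 240.912996 = 221.472556
θ=180°: crank pin P = (r cos θ, r sin θ) = (-46.000000, 0.000000)
θ=180°: h = r sin θ − e = 0.000000 − 3 = -3.000000
θ=180°: x = r cos θ + √(L² − h²) = -46.000000 + 243.981557 = 197.981557

θ=33°: 281.5802
θ=115°: 221.4726
θ=180°: 197.9816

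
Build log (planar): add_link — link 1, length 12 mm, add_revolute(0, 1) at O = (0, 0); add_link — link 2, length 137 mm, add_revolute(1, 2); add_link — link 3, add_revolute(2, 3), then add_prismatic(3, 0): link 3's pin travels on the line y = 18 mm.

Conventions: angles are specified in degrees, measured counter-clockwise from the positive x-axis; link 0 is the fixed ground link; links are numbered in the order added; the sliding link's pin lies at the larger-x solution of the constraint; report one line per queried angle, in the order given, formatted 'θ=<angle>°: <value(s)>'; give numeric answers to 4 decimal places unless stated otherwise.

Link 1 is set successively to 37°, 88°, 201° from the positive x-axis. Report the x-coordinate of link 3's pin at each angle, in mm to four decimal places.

geometry: r = 12 mm, L = 137 mm, e = 18 mm
θ=37°: crank pin P = (r cos θ, r sin θ) = (9.583626, 7.221780)
θ=37°: h = r sin θ − e = 7.221780 − 18 = -10.778220
θ=37°: x = r cos θ + √(L² − h²) = 9.583626 + 136.575364 = 146.158990
θ=88°: crank pin P = (r cos θ, r sin θ) = (0.418794, 11.992690)
θ=88°: h = r sin θ − e = 11.992690 − 18 = -6.007310
θ=88°: x = r cos θ + √(L² − h²) = 0.418794 + 136.868229 = 137.287023
θ=201°: crank pin P = (r cos θ, r sin θ) = (-11.202965, -4.300415)
θ=201°: h = r sin θ − e = -4.300415 − 18 = -22.300415
θ=201°: x = r cos θ + √(L² − h²) = -11.202965 + 135.172821 = 123.969856

θ=37°: 146.1590
θ=88°: 137.2870
θ=201°: 123.9699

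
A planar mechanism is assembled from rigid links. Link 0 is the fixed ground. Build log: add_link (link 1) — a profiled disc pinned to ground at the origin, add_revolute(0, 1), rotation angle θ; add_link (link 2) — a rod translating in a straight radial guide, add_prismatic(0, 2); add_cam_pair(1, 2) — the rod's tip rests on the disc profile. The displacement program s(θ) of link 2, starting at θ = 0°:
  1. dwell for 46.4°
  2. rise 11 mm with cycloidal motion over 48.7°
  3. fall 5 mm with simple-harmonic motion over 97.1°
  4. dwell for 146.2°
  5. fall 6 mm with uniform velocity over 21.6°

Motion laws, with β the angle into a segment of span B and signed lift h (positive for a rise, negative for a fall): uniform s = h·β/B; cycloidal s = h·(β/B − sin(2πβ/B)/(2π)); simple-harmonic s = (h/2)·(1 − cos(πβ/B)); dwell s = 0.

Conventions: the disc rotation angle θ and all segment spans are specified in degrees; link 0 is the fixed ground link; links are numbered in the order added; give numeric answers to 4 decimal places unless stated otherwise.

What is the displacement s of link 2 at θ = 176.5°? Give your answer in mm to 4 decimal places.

seg 1 [0°–46.4°] dwell: s stays 0.0000
seg 2 [46.4°–95.1°] cycloidal, h=11: full span → s += 11 → s = 11.0000
seg 3 [95.1°–192.2°] simple-harmonic, h=-5: θ=176.5° here. β=81.4, B=97.1. -5/2·(1 − cos(π·0.8383)) = -4.6843 → s = 6.3157

6.3157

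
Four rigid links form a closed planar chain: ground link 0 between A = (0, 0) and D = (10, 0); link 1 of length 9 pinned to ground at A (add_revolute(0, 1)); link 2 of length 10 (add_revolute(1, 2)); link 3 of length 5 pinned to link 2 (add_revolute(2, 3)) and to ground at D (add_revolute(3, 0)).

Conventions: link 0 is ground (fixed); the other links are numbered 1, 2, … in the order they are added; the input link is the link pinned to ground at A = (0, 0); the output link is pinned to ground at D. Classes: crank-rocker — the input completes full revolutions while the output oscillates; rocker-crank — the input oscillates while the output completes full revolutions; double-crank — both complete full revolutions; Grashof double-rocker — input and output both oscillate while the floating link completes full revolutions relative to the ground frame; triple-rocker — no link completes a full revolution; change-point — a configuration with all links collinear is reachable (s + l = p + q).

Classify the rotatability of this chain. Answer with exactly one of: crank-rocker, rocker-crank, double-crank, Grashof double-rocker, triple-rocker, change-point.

lengths: ground=10, input=9, coupler=10, output=5
sorted: s=5 (shortest), l=10 (longest), p+q=19
s + l = 15 vs p + q = 19
s + l < p + q (Grashof) with shortest = output link → rocker-crank

rocker-crank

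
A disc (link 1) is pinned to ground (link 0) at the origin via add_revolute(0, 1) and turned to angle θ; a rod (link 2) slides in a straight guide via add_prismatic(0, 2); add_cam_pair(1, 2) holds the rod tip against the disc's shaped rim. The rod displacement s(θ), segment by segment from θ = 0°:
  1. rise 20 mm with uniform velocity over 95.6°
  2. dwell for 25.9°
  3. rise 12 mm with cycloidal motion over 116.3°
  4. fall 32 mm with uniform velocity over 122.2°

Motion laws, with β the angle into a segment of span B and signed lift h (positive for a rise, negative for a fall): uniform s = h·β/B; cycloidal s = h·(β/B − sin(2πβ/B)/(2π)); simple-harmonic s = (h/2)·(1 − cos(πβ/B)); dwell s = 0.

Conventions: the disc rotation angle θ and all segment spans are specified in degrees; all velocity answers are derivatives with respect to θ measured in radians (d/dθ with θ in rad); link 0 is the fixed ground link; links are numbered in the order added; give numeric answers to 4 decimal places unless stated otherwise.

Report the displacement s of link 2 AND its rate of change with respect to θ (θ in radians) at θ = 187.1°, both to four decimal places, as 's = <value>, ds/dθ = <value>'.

segment 1 (0° to 95.6°, uniform, h = 20) is passed completely: s = 0.0000 + (20) = 20.0000
segment 2 (95.6° to 121.5°, dwell): s unchanged at 20.0000
θ = 187.1° falls in segment 3 (121.5° to 237.8°, cycloidal, h = 12): β = 187.1 − 121.5 = 65.6°, B = 116.3°; Δs = 12·(0.5641 − sin(2π·0.5641)/(2π)) = 7.5168; s = 20.0000 + 7.5168 = 27.5168
velocity in seg [121.5°–237.8°] (cycloidal), θ in radians: β = 65.6° = 1.1449 rad, B = 116.3° = 2.0298 rad; ds/dθ = (h/B)(1 − cos(2πβ/B)) = (12/2.0298)(1 − cos(2π·0.5641)) = 11.351292 mm/rad

s = 27.5168, ds/dθ = 11.3513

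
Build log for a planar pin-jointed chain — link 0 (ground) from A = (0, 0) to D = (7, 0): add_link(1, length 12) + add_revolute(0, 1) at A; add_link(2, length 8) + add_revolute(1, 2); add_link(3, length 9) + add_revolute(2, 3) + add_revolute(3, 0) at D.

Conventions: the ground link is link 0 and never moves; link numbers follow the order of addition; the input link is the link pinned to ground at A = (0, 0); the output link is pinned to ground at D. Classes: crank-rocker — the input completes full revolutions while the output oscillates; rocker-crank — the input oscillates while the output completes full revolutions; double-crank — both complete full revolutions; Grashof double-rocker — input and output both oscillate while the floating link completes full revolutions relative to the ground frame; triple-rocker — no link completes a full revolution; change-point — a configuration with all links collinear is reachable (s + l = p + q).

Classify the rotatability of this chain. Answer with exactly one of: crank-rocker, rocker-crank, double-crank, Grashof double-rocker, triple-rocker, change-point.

lengths: ground=7, input=12, coupler=8, output=9
sorted: s=7 (shortest), l=12 (longest), p+q=17
s + l = 19 vs p + q = 17
s + l > p + q → non-Grashof → no link fully rotates → triple-rocker

triple-rocker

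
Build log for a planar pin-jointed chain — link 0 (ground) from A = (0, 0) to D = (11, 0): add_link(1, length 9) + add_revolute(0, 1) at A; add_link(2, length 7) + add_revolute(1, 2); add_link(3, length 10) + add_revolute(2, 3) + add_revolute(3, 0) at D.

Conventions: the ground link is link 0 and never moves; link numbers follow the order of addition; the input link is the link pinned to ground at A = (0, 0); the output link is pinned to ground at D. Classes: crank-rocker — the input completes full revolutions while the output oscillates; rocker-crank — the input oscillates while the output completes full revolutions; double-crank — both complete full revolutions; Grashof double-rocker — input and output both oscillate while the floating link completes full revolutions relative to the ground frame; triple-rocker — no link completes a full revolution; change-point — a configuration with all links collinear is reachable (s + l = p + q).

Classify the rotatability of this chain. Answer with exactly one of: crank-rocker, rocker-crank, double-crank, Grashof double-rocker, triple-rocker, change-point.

lengths: ground=11, input=9, coupler=7, output=10
sorted: s=7 (shortest), l=11 (longest), p+q=19
s + l = 18 vs p + q = 19
s + l < p + q (Grashof) with shortest = coupler link → Grashof double-rocker

Grashof double-rocker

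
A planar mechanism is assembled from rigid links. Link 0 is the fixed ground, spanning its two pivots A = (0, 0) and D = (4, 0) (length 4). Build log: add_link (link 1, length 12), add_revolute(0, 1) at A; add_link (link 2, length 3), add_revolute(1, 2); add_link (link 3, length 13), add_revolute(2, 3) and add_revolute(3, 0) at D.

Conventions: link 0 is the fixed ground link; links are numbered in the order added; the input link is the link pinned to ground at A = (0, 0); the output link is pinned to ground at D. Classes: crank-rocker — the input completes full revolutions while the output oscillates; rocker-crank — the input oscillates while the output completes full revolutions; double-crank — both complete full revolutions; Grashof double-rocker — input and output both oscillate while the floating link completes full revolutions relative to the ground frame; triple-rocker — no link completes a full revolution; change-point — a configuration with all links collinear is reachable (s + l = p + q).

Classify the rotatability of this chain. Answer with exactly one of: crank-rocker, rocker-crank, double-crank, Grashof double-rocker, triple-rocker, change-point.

lengths: ground=4, input=12, coupler=3, output=13
sorted: s=3 (shortest), l=13 (longest), p+q=16
s + l = 16 vs p + q = 16
s + l = p + q → change-point (collinear configuration reachable)

change-point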